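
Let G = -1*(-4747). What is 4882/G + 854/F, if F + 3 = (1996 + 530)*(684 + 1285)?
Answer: 24285613400/23610111177 ≈ 1.0286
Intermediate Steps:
F = 4973691 (F = -3 + (1996 + 530)*(684 + 1285) = -3 + 2526*1969 = -3 + 4973694 = 4973691)
G = 4747
4882/G + 854/F = 4882/4747 + 854/4973691 = 24285613400/23610111177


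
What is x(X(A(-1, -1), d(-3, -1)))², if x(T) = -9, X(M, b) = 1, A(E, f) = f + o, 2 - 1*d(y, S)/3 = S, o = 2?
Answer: 81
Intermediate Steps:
d(y, S) = 6 - 3*S
A(E, f) = 2 + f (A(E, f) = f + 2 = 2 + f)
x(X(A(-1, -1), d(-3, -1)))² = (-9)² = 81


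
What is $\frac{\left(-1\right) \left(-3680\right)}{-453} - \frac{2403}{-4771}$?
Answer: $- \frac{16468721}{2161263} \approx -7.6199$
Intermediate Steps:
$\frac{\left(-1\right) \left(-3680\right)}{-453} - \frac{2403}{-4771} = 3680 \left(- \frac{1}{453}\right) - - \frac{2403}{4771} = - \frac{3680}{453} + \frac{2403}{4771} = - \frac{16468721}{2161263}$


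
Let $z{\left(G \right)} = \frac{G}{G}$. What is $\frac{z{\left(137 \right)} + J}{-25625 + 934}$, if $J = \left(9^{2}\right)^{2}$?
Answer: $- \frac{6562}{24691} \approx -0.26576$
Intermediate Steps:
$z{\left(G \right)} = 1$
$J = 6561$ ($J = 81^{2} = 6561$)
$\frac{z{\left(137 \right)} + J}{-25625 + 934} = \frac{1 + 6561}{-25625 + 934} = \frac{6562}{-24691} = 6562 \left(- \frac{1}{24691}\right) = - \frac{6562}{24691}$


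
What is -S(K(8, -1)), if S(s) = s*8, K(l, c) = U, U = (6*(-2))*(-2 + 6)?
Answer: 384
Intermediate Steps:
U = -48 (U = -12*4 = -48)
K(l, c) = -48
S(s) = 8*s
-S(K(8, -1)) = -8*(-48) = -1*(-384) = 384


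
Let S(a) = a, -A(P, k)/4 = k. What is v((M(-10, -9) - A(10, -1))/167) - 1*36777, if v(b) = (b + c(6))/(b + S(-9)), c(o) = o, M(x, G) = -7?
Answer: -55681369/1514 ≈ -36778.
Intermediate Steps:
A(P, k) = -4*k
v(b) = (6 + b)/(-9 + b) (v(b) = (b + 6)/(b - 9) = (6 + b)/(-9 + b))
v((M(-10, -9) - A(10, -1))/167) - 1*36777 = (6 + (-7 - (-4)*(-1))/167)/(-9 + (-7 - (-4)*(-1))/167) - 1*36777 = (6 + (-7 - 1*4)*(1/167))/(-9 + (-7 - 1*4)*(1/167)) - 36777 = (6 + (-7 - 4)*(1/167))/(-9 + (-7 - 4)*(1/167)) - 36777 = (6 - 11*1/167)/(-9 - 11*1/167) - 36777 = (6 - 11/167)/(-9 - 11/167) - 36777 = (991/167)/(-1514/167) - 36777 = -167/1514*991/167 - 36777 = -991/1514 - 36777 = -55681369/1514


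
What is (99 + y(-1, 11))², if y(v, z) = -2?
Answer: 9409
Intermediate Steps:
(99 + y(-1, 11))² = (99 - 2)² = 97² = 9409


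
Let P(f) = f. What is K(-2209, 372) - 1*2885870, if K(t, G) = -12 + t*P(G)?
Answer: -3707630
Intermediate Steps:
K(t, G) = -12 + G*t (K(t, G) = -12 + t*G = -12 + G*t)
K(-2209, 372) - 1*2885870 = (-12 + 372*(-2209)) - 1*2885870 = (-12 - 821748) - 2885870 = -821760 - 2885870 = -3707630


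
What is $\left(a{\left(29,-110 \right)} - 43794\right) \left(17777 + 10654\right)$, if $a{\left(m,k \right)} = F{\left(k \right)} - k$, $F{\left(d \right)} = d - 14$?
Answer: $-1245505248$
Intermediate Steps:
$F{\left(d \right)} = -14 + d$
$a{\left(m,k \right)} = -14$ ($a{\left(m,k \right)} = \left(-14 + k\right) - k = -14$)
$\left(a{\left(29,-110 \right)} - 43794\right) \left(17777 + 10654\right) = \left(-14 - 43794\right) \left(17777 + 10654\right) = \left(-43808\right) 28431 = -1245505248$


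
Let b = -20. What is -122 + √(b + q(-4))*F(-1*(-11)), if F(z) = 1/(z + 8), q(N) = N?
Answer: -122 + 2*I*√6/19 ≈ -122.0 + 0.25784*I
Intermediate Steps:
F(z) = 1/(8 + z)
-122 + √(b + q(-4))*F(-1*(-11)) = -122 + √(-20 - 4)/(8 - 1*(-11)) = -122 + √(-24)/(8 + 11) = -122 + (2*I*√6)/19 = -122 + (2*I*√6)*(1/19) = -122 + 2*I*√6/19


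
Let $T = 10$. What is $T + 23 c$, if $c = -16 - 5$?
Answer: $-473$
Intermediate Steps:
$c = -21$
$T + 23 c = 10 + 23 \left(-21\right) = 10 - 483 = -473$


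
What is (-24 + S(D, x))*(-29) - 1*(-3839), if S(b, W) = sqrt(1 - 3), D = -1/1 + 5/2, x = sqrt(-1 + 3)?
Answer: 4535 - 29*I*sqrt(2) ≈ 4535.0 - 41.012*I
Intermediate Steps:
x = sqrt(2) ≈ 1.4142
D = 3/2 (D = -1*1 + 5*(1/2) = -1 + 5/2 = 3/2 ≈ 1.5000)
S(b, W) = I*sqrt(2) (S(b, W) = sqrt(-2) = I*sqrt(2))
(-24 + S(D, x))*(-29) - 1*(-3839) = (-24 + I*sqrt(2))*(-29) - 1*(-3839) = (696 - 29*I*sqrt(2)) + 3839 = 4535 - 29*I*sqrt(2)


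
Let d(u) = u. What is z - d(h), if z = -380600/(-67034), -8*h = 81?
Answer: 385207/24376 ≈ 15.803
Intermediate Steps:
h = -81/8 (h = -1/8*81 = -81/8 ≈ -10.125)
z = 17300/3047 (z = -380600*(-1/67034) = 17300/3047 ≈ 5.6777)
z - d(h) = 17300/3047 - 1*(-81/8) = 17300/3047 + 81/8 = 385207/24376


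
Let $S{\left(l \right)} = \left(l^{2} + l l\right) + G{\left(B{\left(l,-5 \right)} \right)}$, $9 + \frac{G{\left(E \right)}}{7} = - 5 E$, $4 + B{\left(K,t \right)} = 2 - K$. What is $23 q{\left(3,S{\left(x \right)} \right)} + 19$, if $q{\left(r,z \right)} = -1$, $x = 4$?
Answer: $-4$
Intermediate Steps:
$B{\left(K,t \right)} = -2 - K$ ($B{\left(K,t \right)} = -4 - \left(-2 + K\right) = -2 - K$)
$G{\left(E \right)} = -63 - 35 E$ ($G{\left(E \right)} = -63 + 7 \left(- 5 E\right) = -63 - 35 E$)
$S{\left(l \right)} = 7 + 2 l^{2} + 35 l$ ($S{\left(l \right)} = \left(l^{2} + l l\right) - \left(63 + 35 \left(-2 - l\right)\right) = \left(l^{2} + l^{2}\right) + \left(-63 + \left(70 + 35 l\right)\right) = 2 l^{2} + \left(7 + 35 l\right) = 7 + 2 l^{2} + 35 l$)
$23 q{\left(3,S{\left(x \right)} \right)} + 19 = 23 \left(-1\right) + 19 = -23 + 19 = -4$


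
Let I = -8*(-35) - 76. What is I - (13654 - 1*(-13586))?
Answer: -27036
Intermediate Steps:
I = 204 (I = 280 - 76 = 204)
I - (13654 - 1*(-13586)) = 204 - (13654 - 1*(-13586)) = 204 - (13654 + 13586) = 204 - 1*27240 = 204 - 27240 = -27036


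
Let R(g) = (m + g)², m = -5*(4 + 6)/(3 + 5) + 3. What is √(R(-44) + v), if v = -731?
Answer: 155/4 ≈ 38.750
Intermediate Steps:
m = -13/4 (m = -50/8 + 3 = -5*5/4 + 3 = -25/4 + 3 = -13/4 ≈ -3.2500)
R(g) = (-13/4 + g)²
√(R(-44) + v) = √((-13 + 4*(-44))²/16 - 731) = √((-13 - 176)²/16 - 731) = √((1/16)*(-189)² - 731) = √((1/16)*35721 - 731) = √(35721/16 - 731) = √(24025/16) = 155/4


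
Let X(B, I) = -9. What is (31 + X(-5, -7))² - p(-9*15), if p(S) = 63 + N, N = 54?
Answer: 367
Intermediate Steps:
p(S) = 117 (p(S) = 63 + 54 = 117)
(31 + X(-5, -7))² - p(-9*15) = (31 - 9)² - 1*117 = 22² - 117 = 484 - 117 = 367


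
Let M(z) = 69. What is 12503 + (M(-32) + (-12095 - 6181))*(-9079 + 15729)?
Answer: -121064047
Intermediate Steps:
12503 + (M(-32) + (-12095 - 6181))*(-9079 + 15729) = 12503 + (69 + (-12095 - 6181))*(-9079 + 15729) = 12503 + (69 - 18276)*6650 = 12503 - 18207*6650 = 12503 - 121076550 = -121064047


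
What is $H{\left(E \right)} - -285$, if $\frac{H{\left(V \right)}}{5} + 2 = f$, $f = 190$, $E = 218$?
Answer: $1225$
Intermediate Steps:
$H{\left(V \right)} = 940$ ($H{\left(V \right)} = -10 + 5 \cdot 190 = -10 + 950 = 940$)
$H{\left(E \right)} - -285 = 940 - -285 = 940 + 285 = 1225$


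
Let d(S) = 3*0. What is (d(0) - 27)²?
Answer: 729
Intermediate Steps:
d(S) = 0
(d(0) - 27)² = (0 - 27)² = (-27)² = 729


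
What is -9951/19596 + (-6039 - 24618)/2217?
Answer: -69201771/4827148 ≈ -14.336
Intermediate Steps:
-9951/19596 + (-6039 - 24618)/2217 = -9951*1/19596 - 30657*1/2217 = -3317/6532 - 10219/739 = -69201771/4827148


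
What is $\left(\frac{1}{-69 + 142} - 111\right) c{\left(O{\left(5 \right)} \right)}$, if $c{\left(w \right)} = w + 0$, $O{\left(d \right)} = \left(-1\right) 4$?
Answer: $\frac{32408}{73} \approx 443.95$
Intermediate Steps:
$O{\left(d \right)} = -4$
$c{\left(w \right)} = w$
$\left(\frac{1}{-69 + 142} - 111\right) c{\left(O{\left(5 \right)} \right)} = \left(\frac{1}{-69 + 142} - 111\right) \left(-4\right) = \left(\frac{1}{73} - 111\right) \left(-4\right) = \left(- \frac{8102}{73}\right) \left(-4\right) = \frac{32408}{73}$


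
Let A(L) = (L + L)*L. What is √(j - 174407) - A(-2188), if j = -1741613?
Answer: -9574688 + 2*I*√479005 ≈ -9.5747e+6 + 1384.2*I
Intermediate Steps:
A(L) = 2*L² (A(L) = (2*L)*L = 2*L²)
√(j - 174407) - A(-2188) = √(-1741613 - 174407) - 2*(-2188)² = √(-1916020) - 2*4787344 = 2*I*√479005 - 1*9574688 = 2*I*√479005 - 9574688 = -9574688 + 2*I*√479005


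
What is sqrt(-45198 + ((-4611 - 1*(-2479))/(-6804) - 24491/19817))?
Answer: 4*I*sqrt(2240290021053)/28161 ≈ 212.6*I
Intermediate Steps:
sqrt(-45198 + ((-4611 - 1*(-2479))/(-6804) - 24491/19817)) = sqrt(-45198 + ((-4611 + 2479)*(-1/6804) - 24491*1/19817)) = sqrt(-45198 + (-2132*(-1/6804) - 1289/1043)) = sqrt(-45198 + (533/1701 - 1289/1043)) = sqrt(-45198 - 233810/253449) = sqrt(-11455621712/253449) = 4*I*sqrt(2240290021053)/28161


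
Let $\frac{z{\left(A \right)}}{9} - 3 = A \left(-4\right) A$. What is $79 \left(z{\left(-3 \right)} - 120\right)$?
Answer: $-32943$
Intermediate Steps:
$z{\left(A \right)} = 27 - 36 A^{2}$ ($z{\left(A \right)} = 27 + 9 A \left(-4\right) A = 27 + 9 - 4 A A = 27 + 9 \left(- 4 A^{2}\right) = 27 - 36 A^{2}$)
$79 \left(z{\left(-3 \right)} - 120\right) = 79 \left(\left(27 - 36 \left(-3\right)^{2}\right) - 120\right) = 79 \left(\left(27 - 324\right) - 120\right) = 79 \left(-297 - 120\right) = 79 \left(-417\right) = -32943$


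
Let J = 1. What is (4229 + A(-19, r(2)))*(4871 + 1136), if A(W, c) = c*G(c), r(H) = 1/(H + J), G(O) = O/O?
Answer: 76216816/3 ≈ 2.5406e+7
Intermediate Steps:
G(O) = 1
r(H) = 1/(1 + H) (r(H) = 1/(H + 1) = 1/(1 + H))
A(W, c) = c (A(W, c) = c*1 = c)
(4229 + A(-19, r(2)))*(4871 + 1136) = (4229 + 1/(1 + 2))*(4871 + 1136) = (4229 + 1/3)*6007 = (12688/3)*6007 = 76216816/3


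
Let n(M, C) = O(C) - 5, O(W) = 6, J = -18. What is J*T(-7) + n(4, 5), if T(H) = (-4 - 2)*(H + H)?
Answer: -1511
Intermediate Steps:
n(M, C) = 1 (n(M, C) = 6 - 5 = 1)
T(H) = -12*H
J*T(-7) + n(4, 5) = -(-216)*(-7) + 1 = -18*84 + 1 = -1512 + 1 = -1511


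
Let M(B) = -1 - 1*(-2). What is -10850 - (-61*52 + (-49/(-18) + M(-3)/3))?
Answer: -138259/18 ≈ -7681.1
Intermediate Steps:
M(B) = 1 (M(B) = -1 + 2 = 1)
-10850 - (-61*52 + (-49/(-18) + M(-3)/3)) = -10850 - (-61*52 + (-49/(-18) + 1/3)) = -10850 - (-3172 + (-49*(-1/18) + 1*(⅓))) = -10850 - (-3172 + (49/18 + ⅓)) = -10850 - (-3172 + 55/18) = -10850 - 1*(-57041/18) = -10850 + 57041/18 = -138259/18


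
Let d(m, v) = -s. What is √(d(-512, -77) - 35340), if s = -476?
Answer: 4*I*√2179 ≈ 186.72*I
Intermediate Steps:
d(m, v) = 476 (d(m, v) = -1*(-476) = 476)
√(d(-512, -77) - 35340) = √(476 - 35340) = √(-34864) = 4*I*√2179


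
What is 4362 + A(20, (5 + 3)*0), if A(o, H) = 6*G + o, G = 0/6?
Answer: 4382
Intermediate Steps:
G = 0 (G = 0*(⅙) = 0)
A(o, H) = o (A(o, H) = 6*0 + o = 0 + o = o)
4362 + A(20, (5 + 3)*0) = 4362 + 20 = 4382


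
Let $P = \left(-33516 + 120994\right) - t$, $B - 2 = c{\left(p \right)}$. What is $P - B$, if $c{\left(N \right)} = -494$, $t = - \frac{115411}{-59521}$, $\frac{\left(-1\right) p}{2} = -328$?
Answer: $\frac{5235946959}{59521} \approx 87968.0$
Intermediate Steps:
$p = 656$ ($p = \left(-2\right) \left(-328\right) = 656$)
$t = \frac{115411}{59521}$ ($t = \left(-115411\right) \left(- \frac{1}{59521}\right) = \frac{115411}{59521} \approx 1.939$)
$B = -492$ ($B = 2 - 494 = -492$)
$P = \frac{5206662627}{59521}$ ($P = \left(-33516 + 120994\right) - \frac{115411}{59521} = 87478 - \frac{115411}{59521} = \frac{5206662627}{59521} \approx 87476.0$)
$P - B = \frac{5206662627}{59521} - -492 = \frac{5206662627}{59521} + 492 = \frac{5235946959}{59521}$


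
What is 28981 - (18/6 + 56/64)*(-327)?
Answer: 241985/8 ≈ 30248.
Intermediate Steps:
28981 - (18/6 + 56/64)*(-327) = 28981 - (18*(⅙) + 56*(1/64))*(-327) = 28981 - (3 + 7/8)*(-327) = 28981 - 31*(-327)/8 = 28981 - 1*(-10137/8) = 28981 + 10137/8 = 241985/8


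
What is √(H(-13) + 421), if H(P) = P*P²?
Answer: 4*I*√111 ≈ 42.143*I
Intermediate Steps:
H(P) = P³
√(H(-13) + 421) = √((-13)³ + 421) = √(-2197 + 421) = √(-1776) = 4*I*√111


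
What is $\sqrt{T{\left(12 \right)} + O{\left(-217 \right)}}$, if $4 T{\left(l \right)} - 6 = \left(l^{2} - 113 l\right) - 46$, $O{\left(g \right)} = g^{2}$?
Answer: $2 \sqrt{11694} \approx 216.28$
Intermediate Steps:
$T{\left(l \right)} = -10 - \frac{113 l}{4} + \frac{l^{2}}{4}$ ($T{\left(l \right)} = \frac{3}{2} + \frac{\left(l^{2} - 113 l\right) - 46}{4} = \frac{3}{2} + \frac{-46 + l^{2} - 113 l}{4} = \frac{3}{2} - \left(\frac{23}{2} - \frac{l^{2}}{4} + \frac{113 l}{4}\right) = -10 - \frac{113 l}{4} + \frac{l^{2}}{4}$)
$\sqrt{T{\left(12 \right)} + O{\left(-217 \right)}} = \sqrt{\left(-10 - 339 + \frac{12^{2}}{4}\right) + \left(-217\right)^{2}} = \sqrt{\left(-10 - 339 + \frac{1}{4} \cdot 144\right) + 47089} = \sqrt{\left(-10 - 339 + 36\right) + 47089} = \sqrt{-313 + 47089} = \sqrt{46776} = 2 \sqrt{11694}$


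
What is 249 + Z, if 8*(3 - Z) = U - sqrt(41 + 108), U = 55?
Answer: 1961/8 + sqrt(149)/8 ≈ 246.65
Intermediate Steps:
Z = -31/8 + sqrt(149)/8 (Z = 3 - (55 - sqrt(41 + 108))/8 = 3 - (55 - sqrt(149))/8 = 3 + (-55/8 + sqrt(149)/8) = -31/8 + sqrt(149)/8 ≈ -2.3492)
249 + Z = 249 + (-31/8 + sqrt(149)/8) = 1961/8 + sqrt(149)/8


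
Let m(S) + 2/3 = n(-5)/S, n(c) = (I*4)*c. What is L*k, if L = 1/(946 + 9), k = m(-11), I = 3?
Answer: 158/31515 ≈ 0.0050135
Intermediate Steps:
n(c) = 12*c (n(c) = (3*4)*c = 12*c)
m(S) = -2/3 - 60/S (m(S) = -2/3 + (12*(-5))/S = -2/3 - 60/S)
k = 158/33 (k = -2/3 - 60/(-11) = -2/3 - 60*(-1/11) = -2/3 + 60/11 = 158/33 ≈ 4.7879)
L = 1/955 ≈ 0.0010471
L*k = (1/955)*(158/33) = 158/31515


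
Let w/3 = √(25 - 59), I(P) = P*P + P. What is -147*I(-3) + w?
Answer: -882 + 3*I*√34 ≈ -882.0 + 17.493*I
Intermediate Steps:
I(P) = P + P² (I(P) = P² + P = P + P²)
w = 3*I*√34 (w = 3*√(25 - 59) = 3*√(-34) = 3*(I*√34) = 3*I*√34 ≈ 17.493*I)
-147*I(-3) + w = -(-441)*(1 - 3) + 3*I*√34 = -(-441)*(-2) + 3*I*√34 = -147*6 + 3*I*√34 = -882 + 3*I*√34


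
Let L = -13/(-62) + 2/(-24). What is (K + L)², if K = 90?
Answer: 1124059729/138384 ≈ 8122.8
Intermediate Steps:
L = 47/372 (L = -13*(-1/62) + 2*(-1/24) = 13/62 - 1/12 = 47/372 ≈ 0.12634)
(K + L)² = (90 + 47/372)² = (33527/372)² = 1124059729/138384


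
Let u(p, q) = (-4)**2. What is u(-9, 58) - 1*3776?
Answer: -3760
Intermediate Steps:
u(p, q) = 16
u(-9, 58) - 1*3776 = 16 - 1*3776 = 16 - 3776 = -3760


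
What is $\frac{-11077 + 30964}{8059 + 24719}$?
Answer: $\frac{6629}{10926} \approx 0.60672$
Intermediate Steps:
$\frac{-11077 + 30964}{8059 + 24719} = \frac{19887}{32778} = 19887 \cdot \frac{1}{32778} = \frac{6629}{10926}$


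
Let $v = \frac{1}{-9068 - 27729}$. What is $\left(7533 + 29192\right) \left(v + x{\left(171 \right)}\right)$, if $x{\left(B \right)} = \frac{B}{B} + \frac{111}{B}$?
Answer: $\frac{127026670225}{2097429} \approx 60563.0$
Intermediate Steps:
$x{\left(B \right)} = 1 + \frac{111}{B}$
$v = - \frac{1}{36797}$ ($v = \frac{1}{-36797} = - \frac{1}{36797} \approx -2.7176 \cdot 10^{-5}$)
$\left(7533 + 29192\right) \left(v + x{\left(171 \right)}\right) = \left(7533 + 29192\right) \left(- \frac{1}{36797} + \frac{111 + 171}{171}\right) = 36725 \left(- \frac{1}{36797} + \frac{1}{171} \cdot 282\right) = 36725 \left(- \frac{1}{36797} + \frac{94}{57}\right) = 36725 \cdot \frac{3458861}{2097429} = \frac{127026670225}{2097429}$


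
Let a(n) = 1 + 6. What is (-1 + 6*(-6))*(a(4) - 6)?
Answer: -37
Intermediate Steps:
a(n) = 7
(-1 + 6*(-6))*(a(4) - 6) = (-1 + 6*(-6))*(7 - 6) = (-1 - 36)*1 = -37*1 = -37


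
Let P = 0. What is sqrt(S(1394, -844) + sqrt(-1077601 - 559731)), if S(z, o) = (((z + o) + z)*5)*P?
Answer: (-409333)**(1/4)*sqrt(2) ≈ 25.294 + 25.294*I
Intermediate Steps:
S(z, o) = 0 (S(z, o) = (((z + o) + z)*5)*0 = (((o + z) + z)*5)*0 = ((o + 2*z)*5)*0 = (5*o + 10*z)*0 = 0)
sqrt(S(1394, -844) + sqrt(-1077601 - 559731)) = sqrt(0 + sqrt(-1077601 - 559731)) = sqrt(0 + sqrt(-1637332)) = sqrt(0 + 2*I*sqrt(409333)) = sqrt(2*I*sqrt(409333)) = sqrt(2)*409333**(1/4)*sqrt(I)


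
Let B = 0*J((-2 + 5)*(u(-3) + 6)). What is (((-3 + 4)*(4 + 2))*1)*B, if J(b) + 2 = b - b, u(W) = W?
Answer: 0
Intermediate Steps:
J(b) = -2 (J(b) = -2 + (b - b) = -2 + 0 = -2)
B = 0 (B = 0*(-2) = 0)
(((-3 + 4)*(4 + 2))*1)*B = (((-3 + 4)*(4 + 2))*1)*0 = ((1*6)*1)*0 = (6*1)*0 = 6*0 = 0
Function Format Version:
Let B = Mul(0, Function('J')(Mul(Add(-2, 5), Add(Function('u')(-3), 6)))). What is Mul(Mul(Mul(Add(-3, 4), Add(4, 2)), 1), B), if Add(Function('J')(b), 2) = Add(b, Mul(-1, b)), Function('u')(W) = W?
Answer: 0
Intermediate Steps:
Function('J')(b) = -2 (Function('J')(b) = Add(-2, Add(b, Mul(-1, b))) = Add(-2, 0) = -2)
B = 0 (B = Mul(0, -2) = 0)
Mul(Mul(Mul(Add(-3, 4), Add(4, 2)), 1), B) = Mul(Mul(Mul(Add(-3, 4), Add(4, 2)), 1), 0) = Mul(Mul(Mul(1, 6), 1), 0) = Mul(Mul(6, 1), 0) = Mul(6, 0) = 0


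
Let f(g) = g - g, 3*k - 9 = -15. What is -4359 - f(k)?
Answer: -4359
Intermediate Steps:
k = -2 (k = 3 + (⅓)*(-15) = 3 - 5 = -2)
f(g) = 0
-4359 - f(k) = -4359 - 1*0 = -4359 + 0 = -4359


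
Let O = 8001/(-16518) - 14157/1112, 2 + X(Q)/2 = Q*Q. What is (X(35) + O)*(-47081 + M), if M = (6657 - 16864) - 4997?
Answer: -463871946219155/3061336 ≈ -1.5153e+8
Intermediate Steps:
X(Q) = -4 + 2*Q² (X(Q) = -4 + 2*(Q*Q) = -4 + 2*Q²)
M = -15204 (M = -10207 - 4997 = -15204)
O = -40457073/3061336 (O = 8001*(-1/16518) - 14157*1/1112 = -2667/5506 - 14157/1112 = -40457073/3061336 ≈ -13.215)
(X(35) + O)*(-47081 + M) = ((-4 + 2*35²) - 40457073/3061336)*(-47081 - 15204) = ((-4 + 2*1225) - 40457073/3061336)*(-62285) = ((-4 + 2450) - 40457073/3061336)*(-62285) = (2446 - 40457073/3061336)*(-62285) = (7447570783/3061336)*(-62285) = -463871946219155/3061336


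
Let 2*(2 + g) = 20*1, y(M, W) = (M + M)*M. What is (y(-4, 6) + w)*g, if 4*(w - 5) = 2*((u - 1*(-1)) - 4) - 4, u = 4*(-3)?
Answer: 228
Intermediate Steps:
y(M, W) = 2*M² (y(M, W) = (2*M)*M = 2*M²)
g = 8 (g = -2 + (20*1)/2 = -2 + (½)*20 = -2 + 10 = 8)
u = -12
w = -7/2 (w = 5 + (2*((-12 - 1*(-1)) - 4) - 4)/4 = 5 + (2*((-12 + 1) - 4) - 4)/4 = 5 + (2*(-11 - 4) - 4)/4 = 5 + (2*(-15) - 4)/4 = 5 + (-30 - 4)/4 = 5 + (¼)*(-34) = 5 - 17/2 = -7/2 ≈ -3.5000)
(y(-4, 6) + w)*g = (2*(-4)² - 7/2)*8 = (2*16 - 7/2)*8 = (32 - 7/2)*8 = (57/2)*8 = 228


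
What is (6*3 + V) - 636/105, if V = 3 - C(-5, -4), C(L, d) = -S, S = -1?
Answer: 488/35 ≈ 13.943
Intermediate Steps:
C(L, d) = 1 (C(L, d) = -1*(-1) = 1)
V = 2 (V = 3 - 1*1 = 3 - 1 = 2)
(6*3 + V) - 636/105 = (6*3 + 2) - 636/105 = (18 + 2) - 636/105 = 20 - 53*4/35 = 20 - 212/35 = 488/35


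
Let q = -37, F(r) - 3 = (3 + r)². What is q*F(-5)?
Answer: -259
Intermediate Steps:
F(r) = 3 + (3 + r)²
q*F(-5) = -37*(3 + (3 - 5)²) = -37*(3 + (-2)²) = -37*(3 + 4) = -37*7 = -259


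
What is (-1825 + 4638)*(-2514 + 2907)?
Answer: 1105509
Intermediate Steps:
(-1825 + 4638)*(-2514 + 2907) = 2813*393 = 1105509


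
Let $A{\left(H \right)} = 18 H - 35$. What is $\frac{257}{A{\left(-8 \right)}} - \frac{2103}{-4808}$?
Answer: $- \frac{859219}{860632} \approx -0.99836$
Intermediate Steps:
$A{\left(H \right)} = -35 + 18 H$
$\frac{257}{A{\left(-8 \right)}} - \frac{2103}{-4808} = \frac{257}{-35 + 18 \left(-8\right)} - \frac{2103}{-4808} = \frac{257}{-35 - 144} - - \frac{2103}{4808} = \frac{257}{-179} + \frac{2103}{4808} = 257 \left(- \frac{1}{179}\right) + \frac{2103}{4808} = - \frac{257}{179} + \frac{2103}{4808} = - \frac{859219}{860632}$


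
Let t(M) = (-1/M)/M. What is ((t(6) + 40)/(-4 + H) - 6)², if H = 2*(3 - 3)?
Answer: 5303809/20736 ≈ 255.78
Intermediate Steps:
H = 0 (H = 2*0 = 0)
t(M) = -1/M²
((t(6) + 40)/(-4 + H) - 6)² = ((-1/6² + 40)/(-4 + 0) - 6)² = ((-1*1/36 + 40)/(-4) - 6)² = ((-1/36 + 40)*(-¼) - 6)² = ((1439/36)*(-¼) - 6)² = (-1439/144 - 6)² = (-2303/144)² = 5303809/20736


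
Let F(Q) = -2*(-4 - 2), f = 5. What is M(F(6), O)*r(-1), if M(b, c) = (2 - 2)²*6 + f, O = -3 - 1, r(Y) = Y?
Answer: -5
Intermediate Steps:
F(Q) = 12 (F(Q) = -2*(-6) = 12)
O = -4
M(b, c) = 5 (M(b, c) = (2 - 2)²*6 + 5 = 0²*6 + 5 = 0*6 + 5 = 0 + 5 = 5)
M(F(6), O)*r(-1) = 5*(-1) = -5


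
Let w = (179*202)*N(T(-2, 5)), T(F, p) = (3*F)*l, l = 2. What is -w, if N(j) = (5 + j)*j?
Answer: -3037272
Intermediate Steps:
T(F, p) = 6*F (T(F, p) = (3*F)*2 = 6*F)
N(j) = j*(5 + j)
w = 3037272 (w = (179*202)*((6*(-2))*(5 + 6*(-2))) = 36158*(-12*(5 - 12)) = 36158*(-12*(-7)) = 36158*84 = 3037272)
-w = -1*3037272 = -3037272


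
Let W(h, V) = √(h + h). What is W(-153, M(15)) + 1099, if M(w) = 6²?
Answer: 1099 + 3*I*√34 ≈ 1099.0 + 17.493*I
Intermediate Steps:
M(w) = 36
W(h, V) = √2*√h (W(h, V) = √(2*h) = √2*√h)
W(-153, M(15)) + 1099 = √2*√(-153) + 1099 = √2*(3*I*√17) + 1099 = 3*I*√34 + 1099 = 1099 + 3*I*√34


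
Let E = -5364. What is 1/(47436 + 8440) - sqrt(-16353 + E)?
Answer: 1/55876 - 3*I*sqrt(2413) ≈ 1.7897e-5 - 147.37*I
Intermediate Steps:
1/(47436 + 8440) - sqrt(-16353 + E) = 1/(47436 + 8440) - sqrt(-16353 - 5364) = 1/55876 - sqrt(-21717) = 1/55876 - 3*I*sqrt(2413)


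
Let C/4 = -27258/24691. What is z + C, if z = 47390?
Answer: 1169997458/24691 ≈ 47386.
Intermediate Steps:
C = -109032/24691 (C = 4*(-27258/24691) = -109032/24691 ≈ -4.4159)
z + C = 47390 - 109032/24691 = 1169997458/24691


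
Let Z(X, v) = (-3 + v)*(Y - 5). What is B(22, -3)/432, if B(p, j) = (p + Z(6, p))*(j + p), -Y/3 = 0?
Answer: -1387/432 ≈ -3.2106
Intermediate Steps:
Y = 0 (Y = -3*0 = 0)
Z(X, v) = 15 - 5*v (Z(X, v) = (-3 + v)*(0 - 5) = (-3 + v)*(-5) = 15 - 5*v)
B(p, j) = (15 - 4*p)*(j + p) (B(p, j) = (p + (15 - 5*p))*(j + p) = (15 - 4*p)*(j + p))
B(22, -3)/432 = (-4*22**2 + 15*(-3) + 15*22 - 4*(-3)*22)/432 = (-4*484 - 45 + 330 + 264)*(1/432) = (-1936 - 45 + 330 + 264)*(1/432) = -1387*1/432 = -1387/432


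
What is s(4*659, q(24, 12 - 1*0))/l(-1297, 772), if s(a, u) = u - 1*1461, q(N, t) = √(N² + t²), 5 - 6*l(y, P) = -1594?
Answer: -2922/533 + 24*√5/533 ≈ -5.3815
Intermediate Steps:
l(y, P) = 533/2 (l(y, P) = ⅚ - ⅙*(-1594) = ⅚ + 797/3 = 533/2)
s(a, u) = -1461 + u (s(a, u) = u - 1461 = -1461 + u)
s(4*659, q(24, 12 - 1*0))/l(-1297, 772) = (-1461 + √(24² + (12 - 1*0)²))/(533/2) = (-1461 + √(576 + (12 + 0)²))*(2/533) = (-1461 + √(576 + 12²))*(2/533) = (-1461 + √(576 + 144))*(2/533) = (-1461 + √720)*(2/533) = (-1461 + 12*√5)*(2/533) = -2922/533 + 24*√5/533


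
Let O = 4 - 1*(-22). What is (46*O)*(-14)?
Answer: -16744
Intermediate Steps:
O = 26 (O = 4 + 22 = 26)
(46*O)*(-14) = (46*26)*(-14) = 1196*(-14) = -16744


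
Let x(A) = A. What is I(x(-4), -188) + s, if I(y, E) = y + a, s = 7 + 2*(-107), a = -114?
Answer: -325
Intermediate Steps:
s = -207 (s = 7 - 214 = -207)
I(y, E) = -114 + y (I(y, E) = y - 114 = -114 + y)
I(x(-4), -188) + s = (-114 - 4) - 207 = -118 - 207 = -325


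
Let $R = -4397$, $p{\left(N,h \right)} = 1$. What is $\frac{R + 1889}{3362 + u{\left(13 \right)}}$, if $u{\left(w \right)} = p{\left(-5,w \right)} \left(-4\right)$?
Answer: $- \frac{1254}{1679} \approx -0.74687$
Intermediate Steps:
$u{\left(w \right)} = -4$ ($u{\left(w \right)} = 1 \left(-4\right) = -4$)
$\frac{R + 1889}{3362 + u{\left(13 \right)}} = \frac{-4397 + 1889}{3362 - 4} = - \frac{2508}{3358} = \left(-2508\right) \frac{1}{3358} = - \frac{1254}{1679}$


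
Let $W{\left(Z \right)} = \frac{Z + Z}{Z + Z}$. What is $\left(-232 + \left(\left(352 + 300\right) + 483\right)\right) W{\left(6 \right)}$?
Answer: $903$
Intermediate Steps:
$W{\left(Z \right)} = 1$ ($W{\left(Z \right)} = \frac{2 Z}{2 Z} = 2 Z \frac{1}{2 Z} = 1$)
$\left(-232 + \left(\left(352 + 300\right) + 483\right)\right) W{\left(6 \right)} = \left(-232 + \left(\left(352 + 300\right) + 483\right)\right) 1 = \left(-232 + \left(652 + 483\right)\right) 1 = \left(-232 + 1135\right) 1 = 903 \cdot 1 = 903$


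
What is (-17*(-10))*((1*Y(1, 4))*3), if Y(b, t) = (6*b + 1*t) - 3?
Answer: 3570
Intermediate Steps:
Y(b, t) = -3 + t + 6*b (Y(b, t) = (6*b + t) - 3 = (t + 6*b) - 3 = -3 + t + 6*b)
(-17*(-10))*((1*Y(1, 4))*3) = (-17*(-10))*((1*(-3 + 4 + 6*1))*3) = 170*((1*(-3 + 4 + 6))*3) = 170*((1*7)*3) = 170*(7*3) = 170*21 = 3570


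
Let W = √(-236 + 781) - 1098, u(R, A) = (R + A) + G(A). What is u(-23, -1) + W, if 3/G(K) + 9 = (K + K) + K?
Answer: -4489/4 + √545 ≈ -1098.9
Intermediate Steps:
G(K) = 3/(-9 + 3*K) (G(K) = 3/(-9 + ((K + K) + K)) = 3/(-9 + (2*K + K)) = 3/(-9 + 3*K))
u(R, A) = A + R + 1/(-3 + A) (u(R, A) = (R + A) + 1/(-3 + A) = (A + R) + 1/(-3 + A) = A + R + 1/(-3 + A))
W = -1098 + √545 (W = √545 - 1098 = -1098 + √545 ≈ -1074.7)
u(-23, -1) + W = (1 + (-3 - 1)*(-1 - 23))/(-3 - 1) + (-1098 + √545) = (1 - 4*(-24))/(-4) + (-1098 + √545) = -(1 + 96)/4 + (-1098 + √545) = -¼*97 + (-1098 + √545) = -97/4 + (-1098 + √545) = -4489/4 + √545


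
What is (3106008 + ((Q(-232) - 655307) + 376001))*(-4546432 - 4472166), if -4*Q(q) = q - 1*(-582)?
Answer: -25492099876471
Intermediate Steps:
Q(q) = -291/2 - q/4 (Q(q) = -(q - 1*(-582))/4 = -(q + 582)/4 = -(582 + q)/4 = -291/2 - q/4)
(3106008 + ((Q(-232) - 655307) + 376001))*(-4546432 - 4472166) = (3106008 + (((-291/2 - ¼*(-232)) - 655307) + 376001))*(-4546432 - 4472166) = (3106008 + (((-291/2 + 58) - 655307) + 376001))*(-9018598) = (3106008 + ((-175/2 - 655307) + 376001))*(-9018598) = (3106008 + (-1310789/2 + 376001))*(-9018598) = (3106008 - 558787/2)*(-9018598) = (5653229/2)*(-9018598) = -25492099876471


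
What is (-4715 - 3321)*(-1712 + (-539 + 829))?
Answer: 11427192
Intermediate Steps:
(-4715 - 3321)*(-1712 + (-539 + 829)) = -8036*(-1712 + 290) = -8036*(-1422) = 11427192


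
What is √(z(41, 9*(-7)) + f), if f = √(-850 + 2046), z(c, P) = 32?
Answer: √(32 + 2*√299) ≈ 8.1599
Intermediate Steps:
f = 2*√299 (f = √1196 = 2*√299 ≈ 34.583)
√(z(41, 9*(-7)) + f) = √(32 + 2*√299)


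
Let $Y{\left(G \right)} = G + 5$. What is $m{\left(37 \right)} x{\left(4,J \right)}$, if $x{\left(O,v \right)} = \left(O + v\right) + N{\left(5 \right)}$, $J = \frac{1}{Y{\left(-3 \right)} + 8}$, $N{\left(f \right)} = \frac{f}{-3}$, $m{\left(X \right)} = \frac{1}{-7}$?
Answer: $- \frac{73}{210} \approx -0.34762$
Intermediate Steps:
$m{\left(X \right)} = - \frac{1}{7}$
$Y{\left(G \right)} = 5 + G$
$N{\left(f \right)} = - \frac{f}{3}$ ($N{\left(f \right)} = f \left(- \frac{1}{3}\right) = - \frac{f}{3}$)
$J = \frac{1}{10}$ ($J = \frac{1}{\left(5 - 3\right) + 8} = \frac{1}{2 + 8} = \frac{1}{10} \approx 0.1$)
$x{\left(O,v \right)} = - \frac{5}{3} + O + v$ ($x{\left(O,v \right)} = \left(O + v\right) - \frac{5}{3} = - \frac{5}{3} + O + v$)
$m{\left(37 \right)} x{\left(4,J \right)} = - \frac{- \frac{5}{3} + 4 + \frac{1}{10}}{7} = \left(- \frac{1}{7}\right) \frac{73}{30} = - \frac{73}{210}$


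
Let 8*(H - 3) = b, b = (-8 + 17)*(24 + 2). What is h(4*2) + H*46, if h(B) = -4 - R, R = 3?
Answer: 2953/2 ≈ 1476.5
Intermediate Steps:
b = 234 (b = 9*26 = 234)
h(B) = -7 (h(B) = -4 - 1*3 = -4 - 3 = -7)
H = 129/4 (H = 3 + (⅛)*234 = 3 + 117/4 = 129/4 ≈ 32.250)
h(4*2) + H*46 = -7 + (129/4)*46 = -7 + 2967/2 = 2953/2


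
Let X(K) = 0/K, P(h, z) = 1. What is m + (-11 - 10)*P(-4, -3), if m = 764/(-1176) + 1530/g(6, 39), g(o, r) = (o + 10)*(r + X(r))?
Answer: -293495/15288 ≈ -19.198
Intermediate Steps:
X(K) = 0
g(o, r) = r*(10 + o) (g(o, r) = (o + 10)*(r + 0) = (10 + o)*r = r*(10 + o))
m = 27553/15288 (m = 764/(-1176) + 1530/((39*(10 + 6))) = 764*(-1/1176) + 1530/((39*16)) = -191/294 + 1530/624 = -191/294 + 1530*(1/624) = -191/294 + 255/104 = 27553/15288 ≈ 1.8023)
m + (-11 - 10)*P(-4, -3) = 27553/15288 + (-11 - 10)*1 = 27553/15288 - 21*1 = 27553/15288 - 21 = -293495/15288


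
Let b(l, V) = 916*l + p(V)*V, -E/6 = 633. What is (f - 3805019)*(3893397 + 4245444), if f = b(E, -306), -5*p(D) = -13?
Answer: -296448436504833/5 ≈ -5.9290e+13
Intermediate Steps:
E = -3798 (E = -6*633 = -3798)
p(D) = 13/5 (p(D) = -1/5*(-13) = 13/5)
b(l, V) = 916*l + 13*V/5
f = -17398818/5 (f = 916*(-3798) + (13/5)*(-306) = -3478968 - 3978/5 = -17398818/5 ≈ -3.4798e+6)
(f - 3805019)*(3893397 + 4245444) = (-17398818/5 - 3805019)*(3893397 + 4245444) = -36423913/5*8138841 = -296448436504833/5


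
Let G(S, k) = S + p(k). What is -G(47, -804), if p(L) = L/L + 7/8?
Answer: -391/8 ≈ -48.875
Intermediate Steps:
p(L) = 15/8 (p(L) = 1 + 7*(⅛) = 1 + 7/8 = 15/8)
G(S, k) = 15/8 + S (G(S, k) = S + 15/8 = 15/8 + S)
-G(47, -804) = -(15/8 + 47) = -1*391/8 = -391/8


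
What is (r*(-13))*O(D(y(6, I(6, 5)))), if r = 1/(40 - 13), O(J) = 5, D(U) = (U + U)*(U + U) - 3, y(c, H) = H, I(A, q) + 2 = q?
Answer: -65/27 ≈ -2.4074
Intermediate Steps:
I(A, q) = -2 + q
D(U) = -3 + 4*U² (D(U) = (2*U)*(2*U) - 3 = 4*U² - 3 = -3 + 4*U²)
r = 1/27 ≈ 0.037037
(r*(-13))*O(D(y(6, I(6, 5)))) = ((1/27)*(-13))*5 = -13/27*5 = -65/27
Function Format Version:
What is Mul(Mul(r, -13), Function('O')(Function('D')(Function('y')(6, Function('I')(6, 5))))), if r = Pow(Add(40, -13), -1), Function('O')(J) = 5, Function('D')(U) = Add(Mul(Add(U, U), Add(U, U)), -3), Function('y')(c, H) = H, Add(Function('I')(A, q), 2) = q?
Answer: Rational(-65, 27) ≈ -2.4074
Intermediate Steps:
Function('I')(A, q) = Add(-2, q)
Function('D')(U) = Add(-3, Mul(4, Pow(U, 2))) (Function('D')(U) = Add(Mul(Mul(2, U), Mul(2, U)), -3) = Add(Mul(4, Pow(U, 2)), -3) = Add(-3, Mul(4, Pow(U, 2))))
r = Rational(1, 27) (r = Pow(27, -1) = Rational(1, 27) ≈ 0.037037)
Mul(Mul(r, -13), Function('O')(Function('D')(Function('y')(6, Function('I')(6, 5))))) = Mul(Mul(Rational(1, 27), -13), 5) = Mul(Rational(-13, 27), 5) = Rational(-65, 27)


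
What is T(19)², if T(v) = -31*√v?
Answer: 18259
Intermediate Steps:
T(19)² = (-31*√19)² = 18259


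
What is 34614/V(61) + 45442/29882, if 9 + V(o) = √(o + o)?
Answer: 4655441527/612581 + 34614*√122/41 ≈ 16925.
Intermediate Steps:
V(o) = -9 + √2*√o (V(o) = -9 + √(o + o) = -9 + √(2*o) = -9 + √2*√o)
34614/V(61) + 45442/29882 = 34614/(-9 + √2*√61) + 45442/29882 = 34614/(-9 + √122) + 45442*(1/29882) = 34614/(-9 + √122) + 22721/14941 = 22721/14941 + 34614/(-9 + √122)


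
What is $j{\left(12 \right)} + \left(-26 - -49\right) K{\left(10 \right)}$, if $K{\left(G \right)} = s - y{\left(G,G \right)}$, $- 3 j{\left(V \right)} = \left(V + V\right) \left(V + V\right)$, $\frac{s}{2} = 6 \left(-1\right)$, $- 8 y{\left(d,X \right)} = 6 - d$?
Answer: $- \frac{959}{2} \approx -479.5$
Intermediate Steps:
$y{\left(d,X \right)} = - \frac{3}{4} + \frac{d}{8}$ ($y{\left(d,X \right)} = - \frac{6 - d}{8} = - \frac{3}{4} + \frac{d}{8}$)
$s = -12$ ($s = 2 \cdot 6 \left(-1\right) = 2 \left(-6\right) = -12$)
$j{\left(V \right)} = - \frac{4 V^{2}}{3}$ ($j{\left(V \right)} = - \frac{\left(V + V\right) \left(V + V\right)}{3} = - \frac{2 V 2 V}{3} = - \frac{4 V^{2}}{3}$)
$K{\left(G \right)} = - \frac{45}{4} - \frac{G}{8}$ ($K{\left(G \right)} = -12 - \left(- \frac{3}{4} + \frac{G}{8}\right) = - \frac{45}{4} - \frac{G}{8}$)
$j{\left(12 \right)} + \left(-26 - -49\right) K{\left(10 \right)} = - \frac{4 \cdot 12^{2}}{3} + \left(-26 - -49\right) \left(- \frac{45}{4} - \frac{5}{4}\right) = \left(- \frac{4}{3}\right) 144 + \left(-26 + 49\right) \left(- \frac{45}{4} - \frac{5}{4}\right) = -192 + 23 \left(- \frac{25}{2}\right) = -192 - \frac{575}{2} = - \frac{959}{2}$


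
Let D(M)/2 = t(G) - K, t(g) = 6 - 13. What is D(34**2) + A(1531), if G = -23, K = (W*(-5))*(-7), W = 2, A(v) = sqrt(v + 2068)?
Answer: -154 + sqrt(3599) ≈ -94.008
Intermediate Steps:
A(v) = sqrt(2068 + v)
K = 70 (K = (2*(-5))*(-7) = -10*(-7) = 70)
t(g) = -7
D(M) = -154 (D(M) = 2*(-7 - 1*70) = 2*(-7 - 70) = 2*(-77) = -154)
D(34**2) + A(1531) = -154 + sqrt(2068 + 1531) = -154 + sqrt(3599)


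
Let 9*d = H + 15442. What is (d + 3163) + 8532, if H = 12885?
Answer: 133582/9 ≈ 14842.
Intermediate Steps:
d = 28327/9 (d = (12885 + 15442)/9 = (1/9)*28327 = 28327/9 ≈ 3147.4)
(d + 3163) + 8532 = (28327/9 + 3163) + 8532 = 56794/9 + 8532 = 133582/9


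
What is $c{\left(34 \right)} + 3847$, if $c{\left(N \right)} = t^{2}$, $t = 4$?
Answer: $3863$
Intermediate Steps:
$c{\left(N \right)} = 16$ ($c{\left(N \right)} = 4^{2} = 16$)
$c{\left(34 \right)} + 3847 = 16 + 3847 = 3863$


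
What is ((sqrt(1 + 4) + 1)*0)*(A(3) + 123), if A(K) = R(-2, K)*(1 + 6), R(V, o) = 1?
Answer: 0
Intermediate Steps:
A(K) = 7 (A(K) = 1*(1 + 6) = 1*7 = 7)
((sqrt(1 + 4) + 1)*0)*(A(3) + 123) = ((sqrt(1 + 4) + 1)*0)*(7 + 123) = ((sqrt(5) + 1)*0)*130 = ((1 + sqrt(5))*0)*130 = 0*130 = 0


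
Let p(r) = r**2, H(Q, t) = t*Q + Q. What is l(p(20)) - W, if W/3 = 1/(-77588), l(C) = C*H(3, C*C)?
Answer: 14896989105603/77588 ≈ 1.9200e+8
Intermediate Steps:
H(Q, t) = Q + Q*t (H(Q, t) = Q*t + Q = Q + Q*t)
l(C) = C*(3 + 3*C**2) (l(C) = C*(3*(1 + C*C)) = C*(3*(1 + C**2)) = C*(3 + 3*C**2))
W = -3/77588 (W = 3/(-77588) = 3*(-1/77588) = -3/77588 ≈ -3.8666e-5)
l(p(20)) - W = 3*20**2*(1 + (20**2)**2) - 1*(-3/77588) = 3*400*(1 + 400**2) + 3/77588 = 3*400*(1 + 160000) + 3/77588 = 3*400*160001 + 3/77588 = 192001200 + 3/77588 = 14896989105603/77588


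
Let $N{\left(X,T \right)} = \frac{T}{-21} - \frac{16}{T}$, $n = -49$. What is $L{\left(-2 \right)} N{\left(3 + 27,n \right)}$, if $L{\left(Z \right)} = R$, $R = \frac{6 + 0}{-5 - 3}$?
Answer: $- \frac{391}{196} \approx -1.9949$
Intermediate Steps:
$R = - \frac{3}{4}$ ($R = \frac{6}{-8} = 6 \left(- \frac{1}{8}\right) = - \frac{3}{4} \approx -0.75$)
$N{\left(X,T \right)} = - \frac{16}{T} - \frac{T}{21}$ ($N{\left(X,T \right)} = T \left(- \frac{1}{21}\right) - \frac{16}{T} = - \frac{T}{21} - \frac{16}{T} = - \frac{16}{T} - \frac{T}{21}$)
$L{\left(Z \right)} = - \frac{3}{4}$
$L{\left(-2 \right)} N{\left(3 + 27,n \right)} = - \frac{3 \left(- \frac{16}{-49} - - \frac{7}{3}\right)}{4} = - \frac{3 \left(\left(-16\right) \left(- \frac{1}{49}\right) + \frac{7}{3}\right)}{4} = - \frac{3 \left(\frac{16}{49} + \frac{7}{3}\right)}{4} = \left(- \frac{3}{4}\right) \frac{391}{147} = - \frac{391}{196}$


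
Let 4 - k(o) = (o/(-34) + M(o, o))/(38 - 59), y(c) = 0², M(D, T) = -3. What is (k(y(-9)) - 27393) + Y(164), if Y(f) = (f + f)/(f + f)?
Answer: -191717/7 ≈ -27388.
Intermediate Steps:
y(c) = 0
Y(f) = 1 (Y(f) = (2*f)/((2*f)) = (2*f)*(1/(2*f)) = 1)
k(o) = 27/7 - o/714 (k(o) = 4 - (o/(-34) - 3)/(38 - 59) = 4 - (o*(-1/34) - 3)/(-21) = 4 - (-o/34 - 3)*(-1)/21 = 4 - (-3 - o/34)*(-1)/21 = 4 - (⅐ + o/714) = 4 + (-⅐ - o/714) = 27/7 - o/714)
(k(y(-9)) - 27393) + Y(164) = ((27/7 - 1/714*0) - 27393) + 1 = ((27/7 + 0) - 27393) + 1 = (27/7 - 27393) + 1 = -191724/7 + 1 = -191717/7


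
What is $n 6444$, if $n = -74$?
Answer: $-476856$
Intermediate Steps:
$n 6444 = \left(-74\right) 6444 = -476856$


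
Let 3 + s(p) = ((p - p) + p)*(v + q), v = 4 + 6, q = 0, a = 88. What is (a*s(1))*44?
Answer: 27104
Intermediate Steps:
v = 10
s(p) = -3 + 10*p (s(p) = -3 + ((p - p) + p)*(10 + 0) = -3 + (0 + p)*10 = -3 + p*10 = -3 + 10*p)
(a*s(1))*44 = (88*(-3 + 10*1))*44 = (88*(-3 + 10))*44 = (88*7)*44 = 616*44 = 27104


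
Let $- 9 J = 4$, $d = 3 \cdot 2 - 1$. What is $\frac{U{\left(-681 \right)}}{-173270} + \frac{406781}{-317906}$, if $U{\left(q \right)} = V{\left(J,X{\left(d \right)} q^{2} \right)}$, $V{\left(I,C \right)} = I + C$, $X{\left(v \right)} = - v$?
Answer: $\frac{1500028244441}{123938038395} \approx 12.103$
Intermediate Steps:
$d = 5$ ($d = 6 - 1 = 5$)
$J = - \frac{4}{9}$ ($J = \left(- \frac{1}{9}\right) 4 = - \frac{4}{9} \approx -0.44444$)
$V{\left(I,C \right)} = C + I$
$U{\left(q \right)} = - \frac{4}{9} - 5 q^{2}$ ($U{\left(q \right)} = \left(-1\right) 5 q^{2} - \frac{4}{9} = - 5 q^{2} - \frac{4}{9} = - \frac{4}{9} - 5 q^{2}$)
$\frac{U{\left(-681 \right)}}{-173270} + \frac{406781}{-317906} = \frac{- \frac{4}{9} - 5 \left(-681\right)^{2}}{-173270} + \frac{406781}{-317906} = \left(- \frac{4}{9} - 2318805\right) \left(- \frac{1}{173270}\right) + 406781 \left(- \frac{1}{317906}\right) = \left(- \frac{4}{9} - 2318805\right) \left(- \frac{1}{173270}\right) - \frac{406781}{317906} = \left(- \frac{20869249}{9}\right) \left(- \frac{1}{173270}\right) - \frac{406781}{317906} = \frac{20869249}{1559430} - \frac{406781}{317906} = \frac{1500028244441}{123938038395}$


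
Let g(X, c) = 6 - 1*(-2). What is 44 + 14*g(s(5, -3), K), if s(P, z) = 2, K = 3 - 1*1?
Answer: 156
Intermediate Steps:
K = 2 (K = 3 - 1 = 2)
g(X, c) = 8 (g(X, c) = 6 + 2 = 8)
44 + 14*g(s(5, -3), K) = 44 + 14*8 = 44 + 112 = 156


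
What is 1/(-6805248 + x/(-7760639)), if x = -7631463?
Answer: -7760639/52813065402009 ≈ -1.4695e-7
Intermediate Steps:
1/(-6805248 + x/(-7760639)) = 1/(-6805248 - 7631463/(-7760639)) = 1/(-6805248 - 7631463*(-1/7760639)) = 1/(-6805248 + 7631463/7760639) = 1/(-52813065402009/7760639) = -7760639/52813065402009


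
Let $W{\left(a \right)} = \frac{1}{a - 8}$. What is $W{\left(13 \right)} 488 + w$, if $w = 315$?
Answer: $\frac{2063}{5} \approx 412.6$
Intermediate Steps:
$W{\left(a \right)} = \frac{1}{-8 + a}$
$W{\left(13 \right)} 488 + w = \frac{1}{-8 + 13} \cdot 488 + 315 = \frac{1}{5} \cdot 488 + 315 = \frac{488}{5} + 315 = \frac{2063}{5}$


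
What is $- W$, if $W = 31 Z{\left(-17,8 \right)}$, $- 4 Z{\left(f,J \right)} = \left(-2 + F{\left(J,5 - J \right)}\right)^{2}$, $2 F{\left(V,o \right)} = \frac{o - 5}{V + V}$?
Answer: $\frac{2511}{64} \approx 39.234$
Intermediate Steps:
$F{\left(V,o \right)} = \frac{-5 + o}{4 V}$ ($F{\left(V,o \right)} = \frac{\left(o - 5\right) \frac{1}{V + V}}{2} = \frac{\left(-5 + o\right) \frac{1}{2 V}}{2} = \frac{\frac{1}{2} \frac{1}{V} \left(-5 + o\right)}{2} = \frac{-5 + o}{4 V}$)
$Z{\left(f,J \right)} = - \frac{81}{64}$ ($Z{\left(f,J \right)} = - \frac{\left(-2 + \frac{-5 - \left(-5 + J\right)}{4 J}\right)^{2}}{4} = - \frac{\left(-2 + \frac{\left(-1\right) J}{4 J}\right)^{2}}{4} = - \frac{\left(-2 - \frac{1}{4}\right)^{2}}{4} = - \frac{\left(- \frac{9}{4}\right)^{2}}{4} = \left(- \frac{1}{4}\right) \frac{81}{16} = - \frac{81}{64}$)
$W = - \frac{2511}{64}$ ($W = 31 \left(- \frac{81}{64}\right) = - \frac{2511}{64} \approx -39.234$)
$- W = \left(-1\right) \left(- \frac{2511}{64}\right) = \frac{2511}{64}$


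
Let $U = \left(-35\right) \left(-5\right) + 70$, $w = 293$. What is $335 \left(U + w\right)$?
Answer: $180230$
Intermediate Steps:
$U = 245$ ($U = 175 + 70 = 245$)
$335 \left(U + w\right) = 335 \left(245 + 293\right) = 335 \cdot 538 = 180230$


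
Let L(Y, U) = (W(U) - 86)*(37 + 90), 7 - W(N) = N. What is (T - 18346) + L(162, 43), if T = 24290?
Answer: -9550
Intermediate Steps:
W(N) = 7 - N
L(Y, U) = -10033 - 127*U (L(Y, U) = ((7 - U) - 86)*(37 + 90) = (-79 - U)*127 = -10033 - 127*U)
(T - 18346) + L(162, 43) = (24290 - 18346) + (-10033 - 127*43) = 5944 + (-10033 - 5461) = 5944 - 15494 = -9550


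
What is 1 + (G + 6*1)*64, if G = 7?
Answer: 833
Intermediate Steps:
1 + (G + 6*1)*64 = 1 + (7 + 6*1)*64 = 1 + (7 + 6)*64 = 1 + 13*64 = 1 + 832 = 833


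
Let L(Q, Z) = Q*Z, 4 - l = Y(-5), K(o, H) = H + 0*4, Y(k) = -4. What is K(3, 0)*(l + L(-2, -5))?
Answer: 0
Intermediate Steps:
K(o, H) = H (K(o, H) = H + 0 = H)
l = 8 (l = 4 - 1*(-4) = 4 + 4 = 8)
K(3, 0)*(l + L(-2, -5)) = 0*(8 - 2*(-5)) = 0*(8 + 10) = 0*18 = 0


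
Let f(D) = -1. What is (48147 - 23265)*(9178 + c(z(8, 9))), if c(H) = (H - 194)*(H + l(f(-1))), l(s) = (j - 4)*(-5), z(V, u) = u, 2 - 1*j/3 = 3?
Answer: 25827516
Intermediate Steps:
j = -3 (j = 6 - 3*3 = 6 - 9 = -3)
l(s) = 35 (l(s) = (-3 - 4)*(-5) = -7*(-5) = 35)
c(H) = (-194 + H)*(35 + H) (c(H) = (H - 194)*(H + 35) = (-194 + H)*(35 + H))
(48147 - 23265)*(9178 + c(z(8, 9))) = (48147 - 23265)*(9178 + (-6790 + 9**2 - 159*9)) = 24882*(9178 + (-6790 + 81 - 1431)) = 24882*(9178 - 8140) = 24882*1038 = 25827516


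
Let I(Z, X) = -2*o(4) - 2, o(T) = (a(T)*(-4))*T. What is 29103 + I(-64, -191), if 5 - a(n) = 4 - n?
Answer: 29261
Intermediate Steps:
a(n) = 1 + n (a(n) = 5 - (4 - n) = 5 + (-4 + n) = 1 + n)
o(T) = T*(-4 - 4*T) (o(T) = ((1 + T)*(-4))*T = (-4 - 4*T)*T = T*(-4 - 4*T))
I(Z, X) = 158 (I(Z, X) = -(-8)*4*(1 + 4) - 2 = -(-8)*4*5 - 2 = -2*(-80) - 2 = 160 - 2 = 158)
29103 + I(-64, -191) = 29103 + 158 = 29261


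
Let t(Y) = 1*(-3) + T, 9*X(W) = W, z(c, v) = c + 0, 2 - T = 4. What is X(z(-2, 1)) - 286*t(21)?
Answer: 12868/9 ≈ 1429.8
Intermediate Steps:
T = -2 (T = 2 - 1*4 = 2 - 4 = -2)
z(c, v) = c
X(W) = W/9
t(Y) = -5 (t(Y) = 1*(-3) - 2 = -3 - 2 = -5)
X(z(-2, 1)) - 286*t(21) = (⅑)*(-2) - 286*(-5) = -2/9 + 1430 = 12868/9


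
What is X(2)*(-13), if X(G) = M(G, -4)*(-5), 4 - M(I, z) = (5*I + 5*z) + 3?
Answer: 715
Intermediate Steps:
M(I, z) = 1 - 5*I - 5*z (M(I, z) = 4 - ((5*I + 5*z) + 3) = 4 - (3 + 5*I + 5*z) = 4 + (-3 - 5*I - 5*z) = 1 - 5*I - 5*z)
X(G) = -105 + 25*G (X(G) = (1 - 5*G - 5*(-4))*(-5) = (1 - 5*G + 20)*(-5) = (21 - 5*G)*(-5) = -105 + 25*G)
X(2)*(-13) = (-105 + 25*2)*(-13) = (-105 + 50)*(-13) = -55*(-13) = 715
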